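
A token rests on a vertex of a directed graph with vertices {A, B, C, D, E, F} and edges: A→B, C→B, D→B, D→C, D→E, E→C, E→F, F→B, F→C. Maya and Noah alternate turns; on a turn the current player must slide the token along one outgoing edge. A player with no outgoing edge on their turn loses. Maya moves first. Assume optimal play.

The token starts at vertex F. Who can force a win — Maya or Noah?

Maya wins.

Use the standard recursion: the mover loses at a terminal position; elsewhere, the mover wins exactly when some move hands the opponent an L position.
Every edge goes from a vertex to one that appears earlier in the order B, C, F, E, D, A, so processing vertices in that order labels each vertex after all of its successors.
B: no outgoing edge → L
C: can move to B, which is L ⇒ W
F: can move to B, which is L ⇒ W
E: moves to F(W), C(W); every one is W ⇒ L
D: can move to E, which is L ⇒ W
A: can move to B, which is L ⇒ W
From F Maya can move to B, reaching an L position.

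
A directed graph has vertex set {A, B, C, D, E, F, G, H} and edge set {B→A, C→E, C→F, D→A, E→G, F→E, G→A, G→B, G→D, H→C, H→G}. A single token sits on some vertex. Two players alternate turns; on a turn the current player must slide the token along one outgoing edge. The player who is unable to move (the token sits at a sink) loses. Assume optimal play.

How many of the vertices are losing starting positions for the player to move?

Use the standard recursion: the mover loses at a terminal position; elsewhere, the mover wins exactly when some move hands the opponent an L position.
Every edge goes from a vertex to one that appears earlier in the order A, D, B, G, E, F, C, H, so processing vertices in that order labels each vertex after all of its successors.
A: no outgoing edge → L
D: reaches L-position A → W
B: reaches L-position A → W
G: reaches L-position A → W
E: only reaches G(W), which is W → L
F: reaches L-position E → W
C: reaches L-position E → W
H: only reaches C(W), G(W), all W → L
The L vertices are A, E, H; that is 3 in all.

3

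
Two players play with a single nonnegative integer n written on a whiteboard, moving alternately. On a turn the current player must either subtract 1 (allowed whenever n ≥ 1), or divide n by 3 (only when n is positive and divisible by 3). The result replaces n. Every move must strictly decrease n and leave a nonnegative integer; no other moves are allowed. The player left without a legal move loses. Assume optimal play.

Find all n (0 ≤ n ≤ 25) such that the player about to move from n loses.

0, 2, 4, 7, 9, 11, 13, 15, 17, 19, 22, 24

Label each position W (a win for the player to move) or L (a loss). A position with no legal move is L; any other position is W exactly when some move reaches an L, and L when every move reaches a W.
n=0: no move → L
n=1: W (go to 0, an L position)
n=2: L (sole option 1(W) is W)
n=3: W (go to 2, an L position)
n=4: L (sole option 3(W) is W)
n=5: W (go to 4, an L position)
n=6: W (go to 2, an L position)
n=7: L (sole option 6(W) is W)
n=8: W (go to 7, an L position)
n=9: L (options 3(W), 8(W) are all W)
n=10: W (go to 9, an L position)
n=11: L (sole option 10(W) is W)
n=12: W (go to 4, an L position)
n=13: L (sole option 12(W) is W)
n=14: W (go to 13, an L position)
n=15: L (options 5(W), 14(W) are all W)
n=16: W (go to 15, an L position)
n=17: L (sole option 16(W) is W)
n=18: W (go to 17, an L position)
n=19: L (sole option 18(W) is W)
n=20: W (go to 19, an L position)
n=21: W (go to 7, an L position)
n=22: L (sole option 21(W) is W)
n=23: W (go to 22, an L position)
n=24: L (options 8(W), 23(W) are all W)
n=25: W (go to 24, an L position)
The losing starting values of n are exactly the entries labelled L in this table (12 of them).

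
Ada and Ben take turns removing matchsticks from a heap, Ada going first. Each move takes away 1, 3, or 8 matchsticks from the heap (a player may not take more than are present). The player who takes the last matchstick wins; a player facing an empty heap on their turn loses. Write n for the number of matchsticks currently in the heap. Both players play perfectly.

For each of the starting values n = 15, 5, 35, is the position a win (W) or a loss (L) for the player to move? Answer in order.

15: L, 5: W, 35: L

Work bottom-up. With no move the player to move loses. Otherwise the position is W if at least one move leads to an L position for the opponent, and L if every move leads to a W.
n=0: no move → L
n=1: can move to 0, which is L ⇒ W
n=2: the only move is to 1(W), a W ⇒ L
n=3: can move to 2, which is L ⇒ W
n=4: moves to 3(W), 1(W); every one is W ⇒ L
n=5: can move to 4, which is L ⇒ W
n=6: moves to 5(W), 3(W); every one is W ⇒ L
n=7: can move to 6, which is L ⇒ W
n=8: can move to 0, which is L ⇒ W
n=9: can move to 6, which is L ⇒ W
n=10: can move to 2, which is L ⇒ W
n=11: moves to 10(W), 8(W), 3(W); every one is W ⇒ L
n=12: can move to 11, which is L ⇒ W
n=13: moves to 12(W), 10(W), 5(W); every one is W ⇒ L
n=14: can move to 13, which is L ⇒ W
n=15: moves to 14(W), 12(W), 7(W); every one is W ⇒ L
n=16: can move to 15, which is L ⇒ W
n=17: moves to 16(W), 14(W), 9(W); every one is W ⇒ L
n=18: can move to 17, which is L ⇒ W
n=19: can move to 11, which is L ⇒ W
n=20: can move to 17, which is L ⇒ W
n=21: can move to 13, which is L ⇒ W
n=22: moves to 21(W), 19(W), 14(W); every one is W ⇒ L
n=23: can move to 22, which is L ⇒ W
n=24: moves to 23(W), 21(W), 16(W); every one is W ⇒ L
n=25: can move to 24, which is L ⇒ W
n=26: moves to 25(W), 23(W), 18(W); every one is W ⇒ L
n=27: can move to 26, which is L ⇒ W
n=28: moves to 27(W), 25(W), 20(W); every one is W ⇒ L
n=29: can move to 28, which is L ⇒ W
n=30: can move to 22, which is L ⇒ W
n=31: can move to 28, which is L ⇒ W
n=32: can move to 24, which is L ⇒ W
n=33: moves to 32(W), 30(W), 25(W); every one is W ⇒ L
n=34: can move to 33, which is L ⇒ W
n=35: moves to 34(W), 32(W), 27(W); every one is W ⇒ L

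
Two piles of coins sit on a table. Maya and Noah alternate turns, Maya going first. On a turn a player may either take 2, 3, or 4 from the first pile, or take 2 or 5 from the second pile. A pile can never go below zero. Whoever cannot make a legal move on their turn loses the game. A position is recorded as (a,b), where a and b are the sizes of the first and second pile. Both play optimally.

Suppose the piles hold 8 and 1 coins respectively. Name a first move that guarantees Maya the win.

Build the W/L table. Terminal = L. A non-terminal position is W if it has a move to some L; otherwise it is L.
No move ever increases a pile, so every position that can arise here has a ≤ 8 and b ≤ 1; it is enough to label the cells with 0 ≤ a ≤ 8 and 0 ≤ b ≤ 1.
Every move lowers a or b (never raises either), so fill the grid row by row in increasing a, and left to right within a row: each cell's successors are then already labelled.
      b=0  b=1
a=0:    L    L
a=1:    L    L
a=2:    W    W
a=3:    W    W
a=4:    W    W
a=5:    W    W
a=6:    L    L
a=7:    L    L
a=8:    W    W
Cells with no legal move (terminal, hence L): (0,0), (0,1), (1,0), (1,1).
The remaining L cells, each justified by listing all of its moves:
(6,0): L (options (4,0)(W), (3,0)(W), (2,0)(W) are all W)
(6,1): L (options (4,1)(W), (3,1)(W), (2,1)(W) are all W)
(7,0): L (options (5,0)(W), (4,0)(W), (3,0)(W) are all W)
(7,1): L (options (5,1)(W), (4,1)(W), (3,1)(W) are all W)
Every other cell has at least one move into one of the L cells above, so it is W.
From (8,1), the L positions reachable in one move are: (6,1).

Move to (6,1).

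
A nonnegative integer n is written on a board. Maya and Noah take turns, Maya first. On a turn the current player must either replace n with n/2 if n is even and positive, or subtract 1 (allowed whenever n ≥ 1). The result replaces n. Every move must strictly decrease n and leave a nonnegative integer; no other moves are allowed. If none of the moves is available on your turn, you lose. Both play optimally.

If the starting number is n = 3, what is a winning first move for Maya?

Label each position W (a win for the player to move) or L (a loss). A position with no legal move is L; any other position is W exactly when some move reaches an L, and L when every move reaches a W.
n=0: no move → L
n=1: →0(L), so W
n=2: →1(W) only, which is W, so L
n=3: →2(L), so W
From 3, the L positions reachable in one move are: 2.

Move to 2.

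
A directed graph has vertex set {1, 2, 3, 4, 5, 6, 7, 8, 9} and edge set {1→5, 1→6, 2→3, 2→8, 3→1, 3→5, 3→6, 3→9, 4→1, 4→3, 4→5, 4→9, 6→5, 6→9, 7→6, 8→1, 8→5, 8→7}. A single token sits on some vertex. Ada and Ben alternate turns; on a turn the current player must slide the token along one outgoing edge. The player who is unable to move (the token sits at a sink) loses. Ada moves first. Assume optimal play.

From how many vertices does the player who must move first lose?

Positions with no move are L. A position that does have a move is losing for the player to move precisely when every available move leads to a winning position for the opponent. Fill in the labels:
Every edge goes from a vertex to one that appears earlier in the order 5, 9, 6, 1, 7, 3, 8, 2, 4, so processing vertices in that order labels each vertex after all of its successors.
5: no outgoing edge → L
9: no outgoing edge → L
6: can move to 9, which is L ⇒ W
1: can move to 5, which is L ⇒ W
7: the only move is to 6(W), a W ⇒ L
3: can move to 9, which is L ⇒ W
8: can move to 7, which is L ⇒ W
2: moves to 8(W), 3(W); every one is W ⇒ L
4: can move to 9, which is L ⇒ W
The L vertices are 2, 5, 7, 9; that is 4 in all.

4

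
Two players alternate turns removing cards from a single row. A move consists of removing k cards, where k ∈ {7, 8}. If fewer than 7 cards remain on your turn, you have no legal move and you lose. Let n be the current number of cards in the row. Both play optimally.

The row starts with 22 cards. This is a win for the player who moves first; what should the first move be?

Remove 7, leaving 15.

Compute win/loss labels from the base case upward. A position with no move is L. Any other position is W if it can reach an L in one move, else L.
n=0: no move → L
n=1: no move → L
n=2: no move → L
n=3: no move → L
n=4: no move → L
n=5: no move → L
n=6: no move → L
n=7: can move to 0, which is L ⇒ W
n=8: can move to 1, which is L ⇒ W
n=9: can move to 2, which is L ⇒ W
n=10: can move to 3, which is L ⇒ W
n=11: can move to 4, which is L ⇒ W
n=12: can move to 5, which is L ⇒ W
n=13: can move to 6, which is L ⇒ W
n=14: can move to 6, which is L ⇒ W
n=15: moves to 8(W), 7(W); every one is W ⇒ L
n=16: moves to 9(W), 8(W); every one is W ⇒ L
n=17: moves to 10(W), 9(W); every one is W ⇒ L
n=18: moves to 11(W), 10(W); every one is W ⇒ L
n=19: moves to 12(W), 11(W); every one is W ⇒ L
n=20: moves to 13(W), 12(W); every one is W ⇒ L
n=21: moves to 14(W), 13(W); every one is W ⇒ L
n=22: can move to 15, which is L ⇒ W
From 22, the L positions reachable in one move are: 15.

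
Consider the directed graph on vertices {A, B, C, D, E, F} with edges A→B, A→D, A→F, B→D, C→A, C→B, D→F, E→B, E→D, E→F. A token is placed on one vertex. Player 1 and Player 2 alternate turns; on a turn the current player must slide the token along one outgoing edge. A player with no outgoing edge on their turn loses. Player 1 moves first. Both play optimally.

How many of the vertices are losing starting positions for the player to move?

2

Use the standard recursion: the mover loses at a terminal position; elsewhere, the mover wins exactly when some move hands the opponent an L position.
Every edge goes from a vertex to one that appears earlier in the order F, D, B, A, E, C, so processing vertices in that order labels each vertex after all of its successors.
F: no outgoing edge → L
D: W (go to F, an L position)
B: L (sole option D(W) is W)
A: W (go to B, an L position)
E: W (go to B, an L position)
C: W (go to B, an L position)
The L vertices are B, F; that is 2 in all.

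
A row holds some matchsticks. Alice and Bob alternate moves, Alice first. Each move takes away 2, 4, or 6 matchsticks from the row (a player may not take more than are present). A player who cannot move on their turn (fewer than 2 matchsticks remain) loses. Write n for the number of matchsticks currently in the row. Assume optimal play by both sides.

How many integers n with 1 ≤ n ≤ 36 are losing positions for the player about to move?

Label each position W (a win for the player to move) or L (a loss). A position with no legal move is L; any other position is W exactly when some move reaches an L, and L when every move reaches a W.
n=0: no move → L
n=1: no move → L
n=2: W (go to 0, an L position)
n=3: W (go to 1, an L position)
n=4: W (go to 0, an L position)
n=5: W (go to 1, an L position)
n=6: W (go to 0, an L position)
n=7: W (go to 1, an L position)
n=8: L (options 6(W), 4(W), 2(W) are all W)
n=9: L (options 7(W), 5(W), 3(W) are all W)
n=10: W (go to 8, an L position)
n=11: W (go to 9, an L position)
n=12: W (go to 8, an L position)
n=13: W (go to 9, an L position)
n=14: W (go to 8, an L position)
n=15: W (go to 9, an L position)
n=16: L (options 14(W), 12(W), 10(W) are all W)
n=17: L (options 15(W), 13(W), 11(W) are all W)
n=18: W (go to 16, an L position)
n=19: W (go to 17, an L position)
n=20: W (go to 16, an L position)
n=21: W (go to 17, an L position)
n=22: W (go to 16, an L position)
n=23: W (go to 17, an L position)
n=24: L (options 22(W), 20(W), 18(W) are all W)
n=25: L (options 23(W), 21(W), 19(W) are all W)
n=26: W (go to 24, an L position)
n=27: W (go to 25, an L position)
n=28: W (go to 24, an L position)
n=29: W (go to 25, an L position)
n=30: W (go to 24, an L position)
n=31: W (go to 25, an L position)
n=32: L (options 30(W), 28(W), 26(W) are all W)
n=33: L (options 31(W), 29(W), 27(W) are all W)
n=34: W (go to 32, an L position)
n=35: W (go to 33, an L position)
n=36: W (go to 32, an L position)
L entries with 1 ≤ n ≤ 36 (n=0 is outside the asked range and is not counted): n = 1, 8, 9, 16, 17, 24, 25, 32, 33; that makes 9.

9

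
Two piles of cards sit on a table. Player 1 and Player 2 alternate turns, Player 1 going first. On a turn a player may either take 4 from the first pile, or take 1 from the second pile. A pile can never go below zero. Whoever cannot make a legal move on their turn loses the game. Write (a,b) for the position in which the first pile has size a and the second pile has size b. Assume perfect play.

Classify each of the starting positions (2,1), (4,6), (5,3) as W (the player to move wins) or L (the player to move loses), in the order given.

(2,1): W, (4,6): W, (5,3): L

Positions with no move are L. A position that does have a move is losing for the player to move precisely when every available move leads to a winning position for the opponent. Fill in the labels:
No move ever increases a pile, so every position that can arise here has a ≤ 5 and b ≤ 6; it is enough to label the cells with 0 ≤ a ≤ 5 and 0 ≤ b ≤ 6.
Every move lowers a or b (never raises either), so fill the grid row by row in increasing a, and left to right within a row: each cell's successors are then already labelled.
      b=0  b=1  b=2  b=3  b=4  b=5  b=6
a=0:    L    W    L    W    L    W    L
a=1:    L    W    L    W    L    W    L
a=2:    L    W    L    W    L    W    L
a=3:    L    W    L    W    L    W    L
a=4:    W    L    W    L    W    L    W
a=5:    W    L    W    L    W    L    W
Cells with no legal move (terminal, hence L): (0,0), (1,0), (2,0), (3,0).
The remaining L cells, each justified by listing all of its moves:
(0,2): L (sole option (0,1)(W) is W)
(0,4): L (sole option (0,3)(W) is W)
(0,6): L (sole option (0,5)(W) is W)
(1,2): L (sole option (1,1)(W) is W)
(1,4): L (sole option (1,3)(W) is W)
(1,6): L (sole option (1,5)(W) is W)
(2,2): L (sole option (2,1)(W) is W)
(2,4): L (sole option (2,3)(W) is W)
(2,6): L (sole option (2,5)(W) is W)
(3,2): L (sole option (3,1)(W) is W)
(3,4): L (sole option (3,3)(W) is W)
(3,6): L (sole option (3,5)(W) is W)
(4,1): L (options (0,1)(W), (4,0)(W) are all W)
(4,3): L (options (0,3)(W), (4,2)(W) are all W)
(4,5): L (options (0,5)(W), (4,4)(W) are all W)
(5,1): L (options (1,1)(W), (5,0)(W) are all W)
(5,3): L (options (1,3)(W), (5,2)(W) are all W)
(5,5): L (options (1,5)(W), (5,4)(W) are all W)
Every other cell has at least one move into one of the L cells above, so it is W.
(2,1): the move to (2,0) reaches an L cell, so W
(4,6): the move to (0,6) reaches an L cell, so W
(5,3): one of the L cells justified above, so L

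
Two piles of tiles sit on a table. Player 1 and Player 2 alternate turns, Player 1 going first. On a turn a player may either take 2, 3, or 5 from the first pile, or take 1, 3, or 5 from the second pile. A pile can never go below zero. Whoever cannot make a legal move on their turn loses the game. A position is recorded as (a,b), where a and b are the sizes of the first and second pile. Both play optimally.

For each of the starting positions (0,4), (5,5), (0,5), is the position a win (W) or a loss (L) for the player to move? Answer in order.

Build the W/L table. Terminal = L. A non-terminal position is W if it has a move to some L; otherwise it is L.
No move ever increases a pile, so every position that can arise here has a ≤ 5 and b ≤ 5; it is enough to label the cells with 0 ≤ a ≤ 5 and 0 ≤ b ≤ 5.
Every move lowers a or b (never raises either), so fill the grid row by row in increasing a, and left to right within a row: each cell's successors are then already labelled.
      b=0  b=1  b=2  b=3  b=4  b=5
a=0:    L    W    L    W    L    W
a=1:    L    W    L    W    L    W
a=2:    W    L    W    L    W    L
a=3:    W    L    W    L    W    L
a=4:    W    W    W    W    W    W
a=5:    W    W    W    W    W    W
Cells with no legal move (terminal, hence L): (0,0), (1,0).
The remaining L cells, each justified by listing all of its moves:
(0,2): the only move is to (0,1)(W), a W ⇒ L
(0,4): moves to (0,3)(W), (0,1)(W); every one is W ⇒ L
(1,2): the only move is to (1,1)(W), a W ⇒ L
(1,4): moves to (1,3)(W), (1,1)(W); every one is W ⇒ L
(2,1): moves to (0,1)(W), (2,0)(W); every one is W ⇒ L
(2,3): moves to (0,3)(W), (2,2)(W), (2,0)(W); every one is W ⇒ L
(2,5): moves to (0,5)(W), (2,4)(W), (2,2)(W), (2,0)(W); every one is W ⇒ L
(3,1): moves to (1,1)(W), (0,1)(W), (3,0)(W); every one is W ⇒ L
(3,3): moves to (1,3)(W), (0,3)(W), (3,2)(W), (3,0)(W); every one is W ⇒ L
(3,5): moves to (1,5)(W), (0,5)(W), (3,4)(W), (3,2)(W), (3,0)(W); every one is W ⇒ L
Every other cell has at least one move into one of the L cells above, so it is W.
(0,4): one of the L cells justified above, so L
(5,5): the move to (3,5) reaches an L cell, so W
(0,5): the move to (0,4) reaches an L cell, so W

(0,4): L, (5,5): W, (0,5): W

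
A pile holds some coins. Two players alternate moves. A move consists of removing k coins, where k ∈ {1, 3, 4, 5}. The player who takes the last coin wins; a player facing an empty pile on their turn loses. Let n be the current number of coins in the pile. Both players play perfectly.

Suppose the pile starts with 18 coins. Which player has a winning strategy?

Compute win/loss labels from the base case upward. A position with no move is L. Any other position is W if it can reach an L in one move, else L.
n=0: no move → L
n=1: reaches L-position 0 → W
n=2: only reaches 1(W), which is W → L
n=3: reaches L-position 2 → W
n=4: reaches L-position 0 → W
n=5: reaches L-position 2 → W
n=6: reaches L-position 2 → W
n=7: reaches L-position 2 → W
n=8: only reaches 7(W), 5(W), 4(W), 3(W), all W → L
n=9: reaches L-position 8 → W
n=10: only reaches 9(W), 7(W), 6(W), 5(W), all W → L
n=11: reaches L-position 10 → W
n=12: reaches L-position 8 → W
n=13: reaches L-position 10 → W
n=14: reaches L-position 10 → W
n=15: reaches L-position 10 → W
n=16: only reaches 15(W), 13(W), 12(W), 11(W), all W → L
n=17: reaches L-position 16 → W
n=18: only reaches 17(W), 15(W), 14(W), 13(W), all W → L
Every move from 18 reaches a W position, so the mover loses.

The second player wins.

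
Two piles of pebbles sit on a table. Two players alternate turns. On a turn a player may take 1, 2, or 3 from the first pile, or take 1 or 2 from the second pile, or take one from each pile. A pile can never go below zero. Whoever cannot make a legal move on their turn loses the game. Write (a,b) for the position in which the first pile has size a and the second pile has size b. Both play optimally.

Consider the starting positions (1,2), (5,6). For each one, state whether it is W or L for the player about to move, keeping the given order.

Classify positions by backward induction: terminal positions (no move available) are L. From any other position, the mover wins iff some move reaches an L.
No move ever increases a pile, so every position that can arise here has a ≤ 5 and b ≤ 6; it is enough to label the cells with 0 ≤ a ≤ 5 and 0 ≤ b ≤ 6.
Every move lowers a or b (never raises either), so fill the grid row by row in increasing a, and left to right within a row: each cell's successors are then already labelled.
      b=0  b=1  b=2  b=3  b=4  b=5  b=6
a=0:    L    W    W    L    W    W    L
a=1:    W    W    L    W    W    L    W
a=2:    W    L    W    W    L    W    W
a=3:    W    W    W    W    W    W    W
a=4:    L    W    W    L    W    W    L
a=5:    W    W    L    W    W    L    W
Cells with no legal move (terminal, hence L): (0,0).
The remaining L cells, each justified by listing all of its moves:
(0,3): L (options (0,2)(W), (0,1)(W) are all W)
(0,6): L (options (0,5)(W), (0,4)(W) are all W)
(1,2): L (options (0,2)(W), (1,1)(W), (1,0)(W), (0,1)(W) are all W)
(1,5): L (options (0,5)(W), (1,4)(W), (1,3)(W), (0,4)(W) are all W)
(2,1): L (options (1,1)(W), (0,1)(W), (2,0)(W), (1,0)(W) are all W)
(2,4): L (options (1,4)(W), (0,4)(W), (2,3)(W), (2,2)(W), (1,3)(W) are all W)
(4,0): L (options (3,0)(W), (2,0)(W), (1,0)(W) are all W)
(4,3): L (options (3,3)(W), (2,3)(W), (1,3)(W), (4,2)(W), (4,1)(W), (3,2)(W) are all W)
(4,6): L (options (3,6)(W), (2,6)(W), (1,6)(W), (4,5)(W), (4,4)(W), (3,5)(W) are all W)
(5,2): L (options (4,2)(W), (3,2)(W), (2,2)(W), (5,1)(W), (5,0)(W), (4,1)(W) are all W)
(5,5): L (options (4,5)(W), (3,5)(W), (2,5)(W), (5,4)(W), (5,3)(W), (4,4)(W) are all W)
Every other cell has at least one move into one of the L cells above, so it is W.
(1,2): one of the L cells justified above, so L
(5,6): the move to (4,6) reaches an L cell, so W

(1,2): L, (5,6): W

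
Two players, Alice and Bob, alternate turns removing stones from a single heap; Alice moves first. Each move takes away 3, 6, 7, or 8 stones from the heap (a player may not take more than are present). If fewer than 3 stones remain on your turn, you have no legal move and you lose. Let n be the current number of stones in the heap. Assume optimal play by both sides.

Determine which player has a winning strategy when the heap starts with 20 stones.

Alice wins.

Label each position W (a win for the player to move) or L (a loss). A position with no legal move is L; any other position is W exactly when some move reaches an L, and L when every move reaches a W.
n=0: no move → L
n=1: no move → L
n=2: no move → L
n=3: can move to 0, which is L ⇒ W
n=4: can move to 1, which is L ⇒ W
n=5: can move to 2, which is L ⇒ W
n=6: can move to 0, which is L ⇒ W
n=7: can move to 1, which is L ⇒ W
n=8: can move to 2, which is L ⇒ W
n=9: can move to 2, which is L ⇒ W
n=10: can move to 2, which is L ⇒ W
n=11: moves to 8(W), 5(W), 4(W), 3(W); every one is W ⇒ L
n=12: moves to 9(W), 6(W), 5(W), 4(W); every one is W ⇒ L
n=13: moves to 10(W), 7(W), 6(W), 5(W); every one is W ⇒ L
n=14: can move to 11, which is L ⇒ W
n=15: can move to 12, which is L ⇒ W
n=16: can move to 13, which is L ⇒ W
n=17: can move to 11, which is L ⇒ W
n=18: can move to 12, which is L ⇒ W
n=19: can move to 13, which is L ⇒ W
n=20: can move to 13, which is L ⇒ W
From 20 Alice can remove 7, leaving 13, reaching an L position.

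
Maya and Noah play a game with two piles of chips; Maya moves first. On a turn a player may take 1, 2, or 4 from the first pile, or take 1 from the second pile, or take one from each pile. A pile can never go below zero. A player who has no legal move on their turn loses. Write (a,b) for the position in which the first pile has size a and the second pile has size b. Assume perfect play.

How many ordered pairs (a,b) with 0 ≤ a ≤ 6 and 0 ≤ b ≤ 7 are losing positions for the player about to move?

Label each position W (a win for the player to move) or L (a loss). A position with no legal move is L; any other position is W exactly when some move reaches an L, and L when every move reaches a W.
Every move lowers a or b (never raises either), so fill the grid row by row in increasing a, and left to right within a row: each cell's successors are then already labelled.
      b=0  b=1  b=2  b=3  b=4  b=5  b=6  b=7
a=0:    L    W    L    W    L    W    L    W
a=1:    W    W    W    W    W    W    W    W
a=2:    W    L    W    L    W    L    W    L
a=3:    L    W    W    W    W    W    W    W
a=4:    W    W    W    W    W    W    W    W
a=5:    W    L    W    L    W    L    W    L
a=6:    L    W    W    W    W    W    W    W
Cells with no legal move (terminal, hence L): (0,0).
The remaining L cells, each justified by listing all of its moves:
(0,2): L (sole option (0,1)(W) is W)
(0,4): L (sole option (0,3)(W) is W)
(0,6): L (sole option (0,5)(W) is W)
(2,1): L (options (1,1)(W), (0,1)(W), (2,0)(W), (1,0)(W) are all W)
(2,3): L (options (1,3)(W), (0,3)(W), (2,2)(W), (1,2)(W) are all W)
(2,5): L (options (1,5)(W), (0,5)(W), (2,4)(W), (1,4)(W) are all W)
(2,7): L (options (1,7)(W), (0,7)(W), (2,6)(W), (1,6)(W) are all W)
(3,0): L (options (2,0)(W), (1,0)(W) are all W)
(5,1): L (options (4,1)(W), (3,1)(W), (1,1)(W), (5,0)(W), (4,0)(W) are all W)
(5,3): L (options (4,3)(W), (3,3)(W), (1,3)(W), (5,2)(W), (4,2)(W) are all W)
(5,5): L (options (4,5)(W), (3,5)(W), (1,5)(W), (5,4)(W), (4,4)(W) are all W)
(5,7): L (options (4,7)(W), (3,7)(W), (1,7)(W), (5,6)(W), (4,6)(W) are all W)
(6,0): L (options (5,0)(W), (4,0)(W), (2,0)(W) are all W)
Every other cell has at least one move into one of the L cells above, so it is W.
L cells per row: a=0: 4, a=1: 0, a=2: 4, a=3: 1, a=4: 0, a=5: 4, a=6: 1; total 14.

14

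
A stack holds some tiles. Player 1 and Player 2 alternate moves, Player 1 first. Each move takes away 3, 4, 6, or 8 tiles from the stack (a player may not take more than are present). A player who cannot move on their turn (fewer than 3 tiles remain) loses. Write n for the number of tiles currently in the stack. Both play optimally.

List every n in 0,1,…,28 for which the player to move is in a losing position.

Work bottom-up. With no move the player to move loses. Otherwise the position is W if at least one move leads to an L position for the opponent, and L if every move leads to a W.
n=0: no move → L
n=1: no move → L
n=2: no move → L
n=3: can move to 0, which is L ⇒ W
n=4: can move to 1, which is L ⇒ W
n=5: can move to 2, which is L ⇒ W
n=6: can move to 2, which is L ⇒ W
n=7: can move to 1, which is L ⇒ W
n=8: can move to 2, which is L ⇒ W
n=9: can move to 1, which is L ⇒ W
n=10: can move to 2, which is L ⇒ W
n=11: moves to 8(W), 7(W), 5(W), 3(W); every one is W ⇒ L
n=12: moves to 9(W), 8(W), 6(W), 4(W); every one is W ⇒ L
n=13: moves to 10(W), 9(W), 7(W), 5(W); every one is W ⇒ L
n=14: can move to 11, which is L ⇒ W
n=15: can move to 12, which is L ⇒ W
n=16: can move to 13, which is L ⇒ W
n=17: can move to 13, which is L ⇒ W
n=18: can move to 12, which is L ⇒ W
n=19: can move to 13, which is L ⇒ W
n=20: can move to 12, which is L ⇒ W
n=21: can move to 13, which is L ⇒ W
n=22: moves to 19(W), 18(W), 16(W), 14(W); every one is W ⇒ L
n=23: moves to 20(W), 19(W), 17(W), 15(W); every one is W ⇒ L
n=24: moves to 21(W), 20(W), 18(W), 16(W); every one is W ⇒ L
n=25: can move to 22, which is L ⇒ W
n=26: can move to 23, which is L ⇒ W
n=27: can move to 24, which is L ⇒ W
n=28: can move to 24, which is L ⇒ W
Reading off the rows marked L gives the requested list; there are 9 such values of n.

0, 1, 2, 11, 12, 13, 22, 23, 24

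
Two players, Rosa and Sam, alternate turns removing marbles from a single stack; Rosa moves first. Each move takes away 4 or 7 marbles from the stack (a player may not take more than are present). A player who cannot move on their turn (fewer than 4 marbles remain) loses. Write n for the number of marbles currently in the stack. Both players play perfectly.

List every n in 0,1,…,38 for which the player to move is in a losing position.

0, 1, 2, 3, 11, 12, 13, 14, 22, 23, 24, 25, 33, 34, 35, 36

Positions with no move are L. A position that does have a move is losing for the player to move precisely when every available move leads to a winning position for the opponent. Fill in the labels:
n=0: no move → L
n=1: no move → L
n=2: no move → L
n=3: no move → L
n=4: W (go to 0, an L position)
n=5: W (go to 1, an L position)
n=6: W (go to 2, an L position)
n=7: W (go to 3, an L position)
n=8: W (go to 1, an L position)
n=9: W (go to 2, an L position)
n=10: W (go to 3, an L position)
n=11: L (options 7(W), 4(W) are all W)
n=12: L (options 8(W), 5(W) are all W)
n=13: L (options 9(W), 6(W) are all W)
n=14: L (options 10(W), 7(W) are all W)
n=15: W (go to 11, an L position)
n=16: W (go to 12, an L position)
n=17: W (go to 13, an L position)
n=18: W (go to 14, an L position)
n=19: W (go to 12, an L position)
n=20: W (go to 13, an L position)
n=21: W (go to 14, an L position)
n=22: L (options 18(W), 15(W) are all W)
n=23: L (options 19(W), 16(W) are all W)
n=24: L (options 20(W), 17(W) are all W)
n=25: L (options 21(W), 18(W) are all W)
n=26: W (go to 22, an L position)
n=27: W (go to 23, an L position)
n=28: W (go to 24, an L position)
n=29: W (go to 25, an L position)
n=30: W (go to 23, an L position)
n=31: W (go to 24, an L position)
n=32: W (go to 25, an L position)
n=33: L (options 29(W), 26(W) are all W)
n=34: L (options 30(W), 27(W) are all W)
n=35: L (options 31(W), 28(W) are all W)
n=36: L (options 32(W), 29(W) are all W)
n=37: W (go to 33, an L position)
n=38: W (go to 34, an L position)
The losing starting values of n are exactly the entries labelled L in this table (16 of them).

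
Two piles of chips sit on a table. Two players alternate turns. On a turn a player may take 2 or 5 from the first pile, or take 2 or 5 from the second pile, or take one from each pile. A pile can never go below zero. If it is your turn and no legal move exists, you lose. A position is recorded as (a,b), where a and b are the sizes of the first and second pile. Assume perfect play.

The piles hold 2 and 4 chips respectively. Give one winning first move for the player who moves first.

Positions with no move are L. A position that does have a move is losing for the player to move precisely when every available move leads to a winning position for the opponent. Fill in the labels:
No move ever increases a pile, so every position that can arise here has a ≤ 2 and b ≤ 4; it is enough to label the cells with 0 ≤ a ≤ 2 and 0 ≤ b ≤ 4.
Every move lowers a or b (never raises either), so fill the grid row by row in increasing a, and left to right within a row: each cell's successors are then already labelled.
      b=0  b=1  b=2  b=3  b=4
a=0:    L    L    W    W    L
a=1:    L    W    W    L    L
a=2:    W    W    L    L    W
Cells with no legal move (terminal, hence L): (0,0), (0,1), (1,0).
The remaining L cells, each justified by listing all of its moves:
(0,4): →(0,2)(W) only, which is W, so L
(1,3): →(1,1)(W), (0,2)(W) — all W, so L
(1,4): →(1,2)(W), (0,3)(W) — all W, so L
(2,2): →(0,2)(W), (2,0)(W), (1,1)(W) — all W, so L
(2,3): →(0,3)(W), (2,1)(W), (1,2)(W) — all W, so L
Every other cell has at least one move into one of the L cells above, so it is W.
From (2,4), the L positions reachable in one move are: (0,4), (2,2), (1,3). Any move reaching one of these is winning.

Move to (0,4).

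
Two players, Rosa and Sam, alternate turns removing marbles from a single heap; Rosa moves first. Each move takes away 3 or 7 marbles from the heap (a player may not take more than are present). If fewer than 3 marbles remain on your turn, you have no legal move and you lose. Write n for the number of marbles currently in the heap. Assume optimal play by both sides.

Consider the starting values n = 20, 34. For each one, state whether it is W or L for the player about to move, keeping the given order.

Use the standard recursion: the mover loses at a terminal position; elsewhere, the mover wins exactly when some move hands the opponent an L position.
n=0: no move → L
n=1: no move → L
n=2: no move → L
n=3: reaches L-position 0 → W
n=4: reaches L-position 1 → W
n=5: reaches L-position 2 → W
n=6: only reaches 3(W), which is W → L
n=7: reaches L-position 0 → W
n=8: reaches L-position 1 → W
n=9: reaches L-position 6 → W
n=10: only reaches 7(W), 3(W), all W → L
n=11: only reaches 8(W), 4(W), all W → L
n=12: only reaches 9(W), 5(W), all W → L
n=13: reaches L-position 10 → W
n=14: reaches L-position 11 → W
n=15: reaches L-position 12 → W
n=16: only reaches 13(W), 9(W), all W → L
n=17: reaches L-position 10 → W
n=18: reaches L-position 11 → W
n=19: reaches L-position 16 → W
n=20: only reaches 17(W), 13(W), all W → L
n=21: only reaches 18(W), 14(W), all W → L
n=22: only reaches 19(W), 15(W), all W → L
n=23: reaches L-position 20 → W
n=24: reaches L-position 21 → W
n=25: reaches L-position 22 → W
n=26: only reaches 23(W), 19(W), all W → L
n=27: reaches L-position 20 → W
n=28: reaches L-position 21 → W
n=29: reaches L-position 26 → W
n=30: only reaches 27(W), 23(W), all W → L
n=31: only reaches 28(W), 24(W), all W → L
n=32: only reaches 29(W), 25(W), all W → L
n=33: reaches L-position 30 → W
n=34: reaches L-position 31 → W

20: L, 34: W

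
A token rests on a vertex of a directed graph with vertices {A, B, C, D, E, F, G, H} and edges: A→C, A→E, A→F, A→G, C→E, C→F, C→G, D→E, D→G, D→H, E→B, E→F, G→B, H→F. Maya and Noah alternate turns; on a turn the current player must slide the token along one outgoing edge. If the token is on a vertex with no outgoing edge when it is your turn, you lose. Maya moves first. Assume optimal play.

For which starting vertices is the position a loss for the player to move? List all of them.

B, D, F

Label each position W (a win for the player to move) or L (a loss). A position with no legal move is L; any other position is W exactly when some move reaches an L, and L when every move reaches a W.
Every edge goes from a vertex to one that appears earlier in the order F, B, H, E, G, D, C, A, so processing vertices in that order labels each vertex after all of its successors.
F: no outgoing edge → L
B: no outgoing edge → L
H: →F(L), so W
E: →B(L), so W
G: →B(L), so W
D: →G(W), E(W), H(W) — all W, so L
C: →F(L), so W
A: →F(L), so W
Reading off the rows marked L gives the requested list; there are 3 such vertices.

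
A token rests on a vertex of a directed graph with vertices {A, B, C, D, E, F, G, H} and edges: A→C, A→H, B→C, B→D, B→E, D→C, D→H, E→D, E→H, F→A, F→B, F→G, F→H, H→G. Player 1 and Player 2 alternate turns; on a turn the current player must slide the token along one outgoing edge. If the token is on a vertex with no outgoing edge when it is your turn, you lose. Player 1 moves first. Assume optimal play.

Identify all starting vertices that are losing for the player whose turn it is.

Label each position W (a win for the player to move) or L (a loss). A position with no legal move is L; any other position is W exactly when some move reaches an L, and L when every move reaches a W.
Every edge goes from a vertex to one that appears earlier in the order G, C, H, D, A, E, B, F, so processing vertices in that order labels each vertex after all of its successors.
G: no outgoing edge → L
C: no outgoing edge → L
H: reaches L-position G → W
D: reaches L-position C → W
A: reaches L-position C → W
E: only reaches D(W), H(W), all W → L
B: reaches L-position E → W
F: reaches L-position G → W
The losing starting vertices are exactly the entries labelled L in this table (3 of them).

C, E, G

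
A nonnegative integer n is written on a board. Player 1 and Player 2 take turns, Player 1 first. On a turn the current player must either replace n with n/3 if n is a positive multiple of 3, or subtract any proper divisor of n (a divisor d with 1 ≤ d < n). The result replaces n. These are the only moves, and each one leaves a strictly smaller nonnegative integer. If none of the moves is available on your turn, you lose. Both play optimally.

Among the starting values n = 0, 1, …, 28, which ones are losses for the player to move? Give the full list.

0, 1, 4, 7, 9, 11, 13, 15, 17, 19, 23, 25, 28

Compute win/loss labels from the base case upward. A position with no move is L. Any other position is W if it can reach an L in one move, else L.
n=0: no move → L
n=1: no move → L
n=2: →1(L), so W
n=3: →1(L), so W
n=4: →2(W), 3(W) — all W, so L
n=5: →4(L), so W
n=6: →4(L), so W
n=7: →6(W) only, which is W, so L
n=8: →4(L), so W
n=9: →3(W), 6(W), 8(W) — all W, so L
n=10: →9(L), so W
n=11: →10(W) only, which is W, so L
n=12: →4(L), so W
n=13: →12(W) only, which is W, so L
n=14: →7(L), so W
n=15: →5(W), 10(W), 12(W), 14(W) — all W, so L
n=16: →15(L), so W
n=17: →16(W) only, which is W, so L
n=18: →9(L), so W
n=19: →18(W) only, which is W, so L
n=20: →15(L), so W
n=21: →7(L), so W
n=22: →11(L), so W
n=23: →22(W) only, which is W, so L
n=24: →23(L), so W
n=25: →20(W), 24(W) — all W, so L
n=26: →13(L), so W
n=27: →9(L), so W
n=28: →14(W), 21(W), 24(W), 26(W), 27(W) — all W, so L
Reading off the rows marked L gives the requested list; there are 13 such values of n.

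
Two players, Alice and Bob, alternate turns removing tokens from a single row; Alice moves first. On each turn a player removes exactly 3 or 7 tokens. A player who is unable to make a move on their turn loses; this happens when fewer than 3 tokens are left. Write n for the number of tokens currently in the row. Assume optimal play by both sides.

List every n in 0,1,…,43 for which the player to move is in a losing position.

0, 1, 2, 6, 10, 11, 12, 16, 20, 21, 22, 26, 30, 31, 32, 36, 40, 41, 42

Classify positions by backward induction: terminal positions (no move available) are L. From any other position, the mover wins iff some move reaches an L.
n=0: no move → L
n=1: no move → L
n=2: no move → L
n=3: W (go to 0, an L position)
n=4: W (go to 1, an L position)
n=5: W (go to 2, an L position)
n=6: L (sole option 3(W) is W)
n=7: W (go to 0, an L position)
n=8: W (go to 1, an L position)
n=9: W (go to 6, an L position)
n=10: L (options 7(W), 3(W) are all W)
n=11: L (options 8(W), 4(W) are all W)
n=12: L (options 9(W), 5(W) are all W)
n=13: W (go to 10, an L position)
n=14: W (go to 11, an L position)
n=15: W (go to 12, an L position)
n=16: L (options 13(W), 9(W) are all W)
n=17: W (go to 10, an L position)
n=18: W (go to 11, an L position)
n=19: W (go to 16, an L position)
n=20: L (options 17(W), 13(W) are all W)
n=21: L (options 18(W), 14(W) are all W)
n=22: L (options 19(W), 15(W) are all W)
n=23: W (go to 20, an L position)
n=24: W (go to 21, an L position)
n=25: W (go to 22, an L position)
n=26: L (options 23(W), 19(W) are all W)
n=27: W (go to 20, an L position)
n=28: W (go to 21, an L position)
n=29: W (go to 26, an L position)
n=30: L (options 27(W), 23(W) are all W)
n=31: L (options 28(W), 24(W) are all W)
n=32: L (options 29(W), 25(W) are all W)
n=33: W (go to 30, an L position)
n=34: W (go to 31, an L position)
n=35: W (go to 32, an L position)
n=36: L (options 33(W), 29(W) are all W)
n=37: W (go to 30, an L position)
n=38: W (go to 31, an L position)
n=39: W (go to 36, an L position)
n=40: L (options 37(W), 33(W) are all W)
n=41: L (options 38(W), 34(W) are all W)
n=42: L (options 39(W), 35(W) are all W)
n=43: W (go to 40, an L position)
The losing starting values of n are exactly the entries labelled L in this table (19 of them).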